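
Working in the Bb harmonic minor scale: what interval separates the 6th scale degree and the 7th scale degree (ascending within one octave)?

augmented 2nd

Bb harmonic minor: Bb C Db Eb F Gb A.
The 6th scale degree is Gb and the degree 7 is A.
Gb up to A is 3 semitones, a half step wider than a major second, so the interval is augmented.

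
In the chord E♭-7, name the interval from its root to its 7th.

m7

Spelling the chord: E♭-G♭-B♭-D♭.
That puts E♭ below D♭.
E♭ up to D♭ is 10 semitones, a half step narrower than a major seventh, so the interval is minor.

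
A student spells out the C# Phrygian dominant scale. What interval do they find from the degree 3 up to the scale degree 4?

Spelling the C# Phrygian dominant scale: C# D E# F# G# A B.
The degree 3 is E# and the 4th degree is F#.
2 letter names make it a second; at 1 semitone (a half step narrower than major) the quality is minor.

minor second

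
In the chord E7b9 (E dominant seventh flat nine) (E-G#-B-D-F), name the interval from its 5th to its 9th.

So we need the interval from B up to F.
From B to F: 6 semitones over a fifth = diminished.

diminished 5th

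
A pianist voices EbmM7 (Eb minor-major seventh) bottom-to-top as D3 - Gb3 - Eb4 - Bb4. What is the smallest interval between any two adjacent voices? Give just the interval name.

diminished 4th

Adjacent intervals: D3→Gb3 = diminished fourth; Gb3→Eb4 = major sixth; Eb4→Bb4 = perfect fifth.
The smallest is D3 to Gb3, a diminished fourth (4 semitones).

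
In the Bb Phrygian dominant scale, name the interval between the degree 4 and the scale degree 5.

Bb phrygian dominant: Bb Cb D Eb F Gb Ab.
The degree 4 is Eb and the 5th scale degree is F.
Counting 2 letters and 2 half steps from Eb gives a major second.

major second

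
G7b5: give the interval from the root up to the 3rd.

The chord tones of G7b5 are G, B, Db, F.
Root = G; 3rd = B.
From G to B is 4 semitones, exactly the major third.

major 3rd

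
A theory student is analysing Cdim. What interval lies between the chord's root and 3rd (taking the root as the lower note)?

m3

Spelling the chord: C Eb Gb.
That puts C below Eb.
C up to Eb is 3 semitones, a half step narrower than a major third, so the interval is minor.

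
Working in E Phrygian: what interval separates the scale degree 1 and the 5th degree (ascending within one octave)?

The scale runs E F G A B C D.
Scale degree 1 = E; 5th scale degree = B.
Counting 5 letters and 7 half steps from E gives a perfect fifth.

perfect fifth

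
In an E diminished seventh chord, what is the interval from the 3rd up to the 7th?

Spelling the chord: E-G-Bb-Db.
The 3rd is G and the 7th is Db.
G up to Db is 6 semitones, a half step narrower than a perfect fifth, so the interval is diminished.

diminished fifth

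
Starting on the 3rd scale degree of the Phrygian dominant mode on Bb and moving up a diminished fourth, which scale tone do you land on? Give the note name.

The scale is Bb Cb D Eb F Gb Ab.
The 3rd scale degree is D; a diminished fourth above that is Gb — scale degree 6.

Gb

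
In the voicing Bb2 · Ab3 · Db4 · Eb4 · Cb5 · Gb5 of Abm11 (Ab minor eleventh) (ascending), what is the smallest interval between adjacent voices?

major second

Adjacent intervals: Bb2→Ab3 = minor seventh; Ab3→Db4 = perfect fourth; Db4→Eb4 = major second; Eb4→Cb5 = minor sixth; Cb5→Gb5 = perfect fifth.
The smallest is Db4 to Eb4, a major second (2 semitones).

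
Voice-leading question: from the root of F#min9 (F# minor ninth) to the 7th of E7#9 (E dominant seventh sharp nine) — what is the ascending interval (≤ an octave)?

minor 6th

F#min9 (F# minor ninth) has F# as its root, and E7#9 (E dominant seventh sharp nine) has D as its 7th.
6 letter names make it a sixth; at 8 semitones (a half step narrower than major) the quality is minor.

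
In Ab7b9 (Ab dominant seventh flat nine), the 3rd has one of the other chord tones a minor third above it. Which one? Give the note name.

Eb

The chord tones of Ab7b9 are Ab C Eb Gb Bbb.
The 3rd is C. A minor third above C is Eb.
Eb is the chord's 5th.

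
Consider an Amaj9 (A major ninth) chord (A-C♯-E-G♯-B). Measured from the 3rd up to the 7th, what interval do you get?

P5

3rd = C♯; 7th = G♯.
From C♯ to G♯ is 7 semitones, exactly the perfect fifth.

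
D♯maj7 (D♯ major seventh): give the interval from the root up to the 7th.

M7

Spelling the chord: D♯–F𝄪–A♯–C𝄪.
So we need the interval from D♯ up to C𝄪.
Counting 7 letters and 11 half steps from D♯ gives a major seventh.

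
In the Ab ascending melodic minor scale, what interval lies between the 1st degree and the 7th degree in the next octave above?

The scale runs Ab Bb Cb Db Eb F G.
So we need the interval from Ab up to G.
Counting 14 letters and 23 half steps from Ab gives a major fourteenth.

major fourteenth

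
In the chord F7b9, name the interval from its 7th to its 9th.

minor 3rd

Spelling the chord: F–A–C–Eb–Gb.
So we need the interval from Eb up to Gb.
From Eb to Gb: 3 semitones over a third = minor.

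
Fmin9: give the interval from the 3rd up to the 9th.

M7

The chord tones of Fmin9 (F minor ninth) are F-A♭-C-E♭-G.
3rd = A♭; 9th = G.
A♭ up to G spans 7 letter names and 11 semitones — a major seventh.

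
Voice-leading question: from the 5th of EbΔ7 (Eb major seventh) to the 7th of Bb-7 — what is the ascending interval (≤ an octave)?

EbΔ7 (Eb major seventh) has Bb as its 5th, and Bb-7 has Ab as its 7th.
7 letter names make it a seventh; at 10 semitones (a half step narrower than major) the quality is minor.

minor seventh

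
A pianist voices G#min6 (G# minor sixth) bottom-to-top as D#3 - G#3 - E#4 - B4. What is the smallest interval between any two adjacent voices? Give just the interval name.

perfect fourth

Adjacent intervals: D#3→G#3 = perfect fourth; G#3→E#4 = major sixth; E#4→B4 = diminished fifth.
The smallest is D#3 to G#3, a perfect fourth (5 semitones).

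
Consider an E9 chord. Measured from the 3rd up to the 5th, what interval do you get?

E dominant ninth: E–G#–B–D–F#.
That puts G# below B.
3 letter names make it a third; at 3 semitones (a half step narrower than major) the quality is minor.

minor 3rd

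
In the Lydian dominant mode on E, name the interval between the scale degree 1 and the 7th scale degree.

minor seventh

E lydian dominant: E F# G# A# B C# D.
That puts E below D.
E up to D is 10 semitones, a half step narrower than a major seventh, so the interval is minor.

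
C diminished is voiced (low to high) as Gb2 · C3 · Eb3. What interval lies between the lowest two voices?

augmented fourth

Those voices are Gb2 and C3.
Gb up to C is 6 semitones, a half step wider than a perfect fourth, so the interval is augmented.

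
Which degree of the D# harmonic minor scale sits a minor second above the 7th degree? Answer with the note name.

The scale is D# E# F# G# A# B C##.
The 7th degree is C##; a minor second above that is D# — scale degree 1.

D#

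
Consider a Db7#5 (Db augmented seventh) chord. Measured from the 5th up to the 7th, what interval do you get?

diminished 3rd

Db+7 (Db augmented seventh) is spelled Db, F, A, Cb.
5th = A; 7th = Cb.
A up to Cb is 2 semitones, a whole step narrower than a major third, so the interval is diminished.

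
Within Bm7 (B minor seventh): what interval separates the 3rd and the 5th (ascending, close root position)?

The chord tones of B minor seventh are B–D–F♯–A.
The 3rd is D and the 5th is F♯.
From D to F♯ is 4 semitones, exactly the major third.

M3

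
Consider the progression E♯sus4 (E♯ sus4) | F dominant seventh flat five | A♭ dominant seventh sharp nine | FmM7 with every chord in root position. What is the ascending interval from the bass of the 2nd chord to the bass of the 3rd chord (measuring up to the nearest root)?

The roots are F and A♭.
From F to A♭: 3 semitones over a third = minor.

m3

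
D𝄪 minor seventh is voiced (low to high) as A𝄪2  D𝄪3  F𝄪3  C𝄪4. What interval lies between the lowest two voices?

perfect 4th

Those voices are A𝄪2 and D𝄪3.
From A𝄪 to D𝄪 is 5 semitones, exactly the perfect fourth.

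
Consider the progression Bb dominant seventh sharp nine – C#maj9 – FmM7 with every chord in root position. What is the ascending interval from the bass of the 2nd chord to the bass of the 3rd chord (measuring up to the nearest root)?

The roots are C# and F.
From C# to F: 4 semitones over a fourth = diminished.

diminished fourth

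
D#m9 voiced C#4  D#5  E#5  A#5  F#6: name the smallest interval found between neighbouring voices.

major 2nd

Adjacent intervals: C#4→D#5 = major ninth; D#5→E#5 = major second; E#5→A#5 = perfect fourth; A#5→F#6 = minor sixth.
The smallest is D#5 to E#5, a major second (2 semitones).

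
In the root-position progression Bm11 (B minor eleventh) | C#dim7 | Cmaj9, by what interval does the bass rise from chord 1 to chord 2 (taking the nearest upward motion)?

The roots are B and C#.
Counting 2 letters and 2 half steps from B gives a major second.

major second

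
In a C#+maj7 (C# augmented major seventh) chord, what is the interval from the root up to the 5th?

augmented fifth

C#+maj7: C#–E#–G##–B#.
The root is C# and the 5th is G##.
C# up to G## is 8 semitones, a half step wider than a perfect fifth, so the interval is augmented.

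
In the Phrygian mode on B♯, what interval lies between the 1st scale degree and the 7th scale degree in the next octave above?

The scale runs B♯ C♯ D♯ E♯ F𝄪 G♯ A♯.
1st scale degree = B♯; 7th degree (up an octave) = A♯.
B♯ up to A♯ is 22 semitones, a half step narrower than a major fourteenth, so the interval is minor.

minor fourteenth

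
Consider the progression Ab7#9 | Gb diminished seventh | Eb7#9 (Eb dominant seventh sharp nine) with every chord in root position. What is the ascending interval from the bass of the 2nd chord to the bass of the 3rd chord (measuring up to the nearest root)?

The roots are Gb and Eb.
From Gb to Eb is 9 semitones, exactly the major sixth.

major sixth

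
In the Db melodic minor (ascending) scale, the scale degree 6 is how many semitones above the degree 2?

7

The scale is Db Eb Fb Gb Ab Bb C.
Eb up to Bb is a perfect fifth — 7 semitones.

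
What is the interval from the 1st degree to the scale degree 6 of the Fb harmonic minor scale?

Fb harmonic minor: Fb Gb Abb Bbb Cb Dbb Eb.
So we need the interval from Fb up to Dbb.
From Fb to Dbb: 8 semitones over a sixth = minor.

minor sixth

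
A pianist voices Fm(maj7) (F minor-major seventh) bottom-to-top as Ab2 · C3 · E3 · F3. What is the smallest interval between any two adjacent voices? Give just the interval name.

minor second

Adjacent intervals: Ab2→C3 = major third; C3→E3 = major third; E3→F3 = minor second.
The smallest is E3 to F3, a minor second (1 semitone).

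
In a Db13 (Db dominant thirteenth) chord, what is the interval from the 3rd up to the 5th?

Spelling the chord: Db-F-Ab-Cb-Eb-Bb.
That puts F below Ab.
From F to Ab: 3 semitones over a third = minor.

minor 3rd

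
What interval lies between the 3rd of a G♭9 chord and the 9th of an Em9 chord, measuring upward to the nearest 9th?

A5

G♭9 has B♭ as its 3rd, and Em9 has F♯ as its 9th.
5 letter names make it a fifth; at 8 semitones (a half step wider than perfect) the quality is augmented.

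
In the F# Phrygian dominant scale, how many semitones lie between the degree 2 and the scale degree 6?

The scale is F# G A# B C# D E.
G up to D is a perfect fifth — 7 semitones.

7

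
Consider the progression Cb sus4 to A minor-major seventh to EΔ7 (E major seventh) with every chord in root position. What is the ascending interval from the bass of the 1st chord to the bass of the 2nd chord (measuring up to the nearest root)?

The roots are Cb and A.
6 letter names make it a sixth; at 10 semitones (a half step wider than major) the quality is augmented.

augmented 6th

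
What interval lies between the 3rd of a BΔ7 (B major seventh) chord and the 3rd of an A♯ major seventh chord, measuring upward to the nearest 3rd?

major seventh

The 3rd of BΔ7 (B major seventh) is D♯; the 3rd of A♯ major seventh is C𝄪.
D♯ up to C𝄪 spans 7 letter names and 11 semitones — a major seventh.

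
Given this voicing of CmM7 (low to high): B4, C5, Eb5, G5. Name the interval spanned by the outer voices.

minor sixth

The outer voices are B4 and G5.
B up to G is 8 semitones, a half step narrower than a major sixth, so the interval is minor.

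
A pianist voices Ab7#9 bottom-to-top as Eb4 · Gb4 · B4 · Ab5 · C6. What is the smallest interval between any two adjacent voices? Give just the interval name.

minor 3rd

Adjacent intervals: Eb4→Gb4 = minor third; Gb4→B4 = augmented third; B4→Ab5 = diminished seventh; Ab5→C6 = major third.
The smallest is Eb4 to Gb4, a minor third (3 semitones).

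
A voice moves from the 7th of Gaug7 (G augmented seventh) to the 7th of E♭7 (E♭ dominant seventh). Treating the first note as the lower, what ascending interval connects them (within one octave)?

minor sixth

Gaug7 (G augmented seventh) has F as its 7th, and E♭7 (E♭ dominant seventh) has D♭ as its 7th.
F up to D♭ is 8 semitones, a half step narrower than a major sixth, so the interval is minor.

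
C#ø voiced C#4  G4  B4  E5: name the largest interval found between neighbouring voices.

Adjacent intervals: C#4→G4 = diminished fifth; G4→B4 = major third; B4→E5 = perfect fourth.
The largest is C#4 to G4, a diminished fifth (6 semitones).

diminished fifth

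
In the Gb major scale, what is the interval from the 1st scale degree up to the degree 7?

major seventh

Gb major: Gb Ab Bb Cb Db Eb F.
The 1st scale degree is Gb and the 7th scale degree is F.
Gb up to F spans 7 letter names and 11 semitones — a major seventh.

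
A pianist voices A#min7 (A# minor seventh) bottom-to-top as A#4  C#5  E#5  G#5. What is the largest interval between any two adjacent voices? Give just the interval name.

major third

Adjacent intervals: A#4→C#5 = minor third; C#5→E#5 = major third; E#5→G#5 = minor third.
The largest is C#5 to E#5, a major third (4 semitones).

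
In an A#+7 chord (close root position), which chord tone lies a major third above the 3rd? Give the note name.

E##

Spelling the chord: A# C## E## G#.
The 3rd is C##. A major third above C## is E##.
E## is the chord's 5th.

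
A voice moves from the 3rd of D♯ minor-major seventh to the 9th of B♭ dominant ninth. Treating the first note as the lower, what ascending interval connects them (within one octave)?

D♯ minor-major seventh has F♯ as its 3rd, and B♭ dominant ninth has C as its 9th.
F♯ up to C is 6 semitones, a half step narrower than a perfect fifth, so the interval is diminished.

diminished 5th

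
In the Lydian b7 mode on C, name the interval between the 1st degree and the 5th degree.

Spelling the Lydian b7 mode on C: C D E F# G A Bb.
That puts C below G.
Counting 5 letters and 7 half steps from C gives a perfect fifth.

P5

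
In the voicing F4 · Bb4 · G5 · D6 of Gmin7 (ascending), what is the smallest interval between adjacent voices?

Adjacent intervals: F4→Bb4 = perfect fourth; Bb4→G5 = major sixth; G5→D6 = perfect fifth.
The smallest is F4 to Bb4, a perfect fourth (5 semitones).

perfect fourth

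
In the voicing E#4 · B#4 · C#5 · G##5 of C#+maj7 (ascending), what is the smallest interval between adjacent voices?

minor second

Adjacent intervals: E#4→B#4 = perfect fifth; B#4→C#5 = minor second; C#5→G##5 = augmented fifth.
The smallest is B#4 to C#5, a minor second (1 semitone).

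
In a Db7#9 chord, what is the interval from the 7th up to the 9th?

The chord tones of Db7#9 are Db F Ab Cb E.
So we need the interval from Cb up to E.
Cb up to E is 5 semitones, a half step wider than a major third, so the interval is augmented.

A3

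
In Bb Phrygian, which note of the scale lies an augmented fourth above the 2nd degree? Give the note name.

F

The scale is Bb Cb Db Eb F Gb Ab.
The 2nd degree is Cb; an augmented fourth above that is F — scale degree 5.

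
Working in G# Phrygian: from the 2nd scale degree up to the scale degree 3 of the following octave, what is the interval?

major ninth

Spelling G# Phrygian: G# A B C# D# E F#.
2nd scale degree = A; degree 3 (up an octave) = B.
A up to B spans 9 letter names and 14 semitones — a major ninth.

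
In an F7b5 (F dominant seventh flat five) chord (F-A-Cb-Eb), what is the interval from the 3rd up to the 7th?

diminished fifth

The 3rd is A and the 7th is Eb.
From A to Eb: 6 semitones over a fifth = diminished.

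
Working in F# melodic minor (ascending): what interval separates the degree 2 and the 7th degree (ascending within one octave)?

M6

Spelling F# melodic minor (ascending): F# G# A B C# D# E#.
So we need the interval from G# up to E#.
Counting 6 letters and 9 half steps from G# gives a major sixth.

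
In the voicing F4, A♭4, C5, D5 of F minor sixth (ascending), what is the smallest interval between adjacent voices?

Adjacent intervals: F4→A♭4 = minor third; A♭4→C5 = major third; C5→D5 = major second.
The smallest is C5 to D5, a major second (2 semitones).

M2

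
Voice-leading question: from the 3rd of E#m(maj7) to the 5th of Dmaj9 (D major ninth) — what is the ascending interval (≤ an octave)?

The 3rd of E#m(maj7) is G#; the 5th of Dmaj9 (D major ninth) is A.
2 letter names make it a second; at 1 semitone (a half step narrower than major) the quality is minor.

minor second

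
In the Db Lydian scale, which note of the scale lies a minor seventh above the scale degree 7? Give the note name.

Bb

The scale is Db Eb F G Ab Bb C.
The scale degree 7 is C; a minor seventh above that is Bb — scale degree 6.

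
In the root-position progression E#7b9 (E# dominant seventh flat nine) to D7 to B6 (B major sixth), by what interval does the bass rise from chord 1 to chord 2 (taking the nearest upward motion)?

diminished seventh

The roots are E# and D.
7 letter names make it a seventh; at 9 semitones (a whole step narrower than major) the quality is diminished.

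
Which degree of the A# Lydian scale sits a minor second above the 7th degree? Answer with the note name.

A#

The scale is A# B# C## D## E# F## G##.
The 7th degree is G##; a minor second above that is A# — scale degree 1.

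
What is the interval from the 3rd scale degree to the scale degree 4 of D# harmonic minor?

Spelling D# harmonic minor: D# E# F# G# A# B C##.
The 3rd scale degree is F# and the 4th scale degree is G#.
Counting 2 letters and 2 half steps from F# gives a major second.

major 2nd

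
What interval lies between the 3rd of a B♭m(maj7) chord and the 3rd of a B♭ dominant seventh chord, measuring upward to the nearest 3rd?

augmented 1st

B♭m(maj7) has D♭ as its 3rd, and B♭ dominant seventh has D as its 3rd.
1 letter names make it a unison; at 1 semitone (a half step wider than perfect) the quality is augmented.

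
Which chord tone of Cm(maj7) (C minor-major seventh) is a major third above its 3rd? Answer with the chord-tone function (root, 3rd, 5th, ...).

C minor-major seventh: C, Eb, G, B.
The 3rd is Eb. A major third above Eb is G.
G is the chord's 5th.

5th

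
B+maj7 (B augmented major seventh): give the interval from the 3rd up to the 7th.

Spelling the chord: B D# F## A#.
The 3rd is D# and the 7th is A#.
Counting 5 letters and 7 half steps from D# gives a perfect fifth.

P5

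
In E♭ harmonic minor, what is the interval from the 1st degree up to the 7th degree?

Spelling E♭ harmonic minor: E♭ F G♭ A♭ B♭ C♭ D.
The 1st degree is E♭ and the degree 7 is D.
Counting 7 letters and 11 half steps from E♭ gives a major seventh.

major seventh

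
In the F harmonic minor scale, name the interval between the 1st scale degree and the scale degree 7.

Spelling the F harmonic minor scale: F G Ab Bb C Db E.
So we need the interval from F up to E.
F up to E spans 7 letter names and 11 semitones — a major seventh.

major seventh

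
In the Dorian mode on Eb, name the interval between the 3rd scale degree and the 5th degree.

major 3rd

The scale runs Eb F Gb Ab Bb C Db.
The 3rd scale degree is Gb and the scale degree 5 is Bb.
From Gb to Bb is 4 semitones, exactly the major third.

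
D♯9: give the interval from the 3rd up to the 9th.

D♯9 (D♯ dominant ninth) is spelled D♯–F𝄪–A♯–C♯–E♯.
3rd = F𝄪; 9th = E♯.
From F𝄪 to E♯: 10 semitones over a seventh = minor.

minor seventh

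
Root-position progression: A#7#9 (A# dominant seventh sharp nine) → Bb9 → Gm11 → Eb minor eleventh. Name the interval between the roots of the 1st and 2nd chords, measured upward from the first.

d2

The roots are A# and Bb.
From A# to Bb: 0 semitones over a second = diminished.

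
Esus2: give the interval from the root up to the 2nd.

Esus2 (E sus2) is spelled E–F#–B.
That puts E below F#.
From E to F# is 2 semitones, exactly the major second.

M2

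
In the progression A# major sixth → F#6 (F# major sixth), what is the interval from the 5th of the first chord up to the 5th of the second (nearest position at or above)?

A# major sixth has E# as its 5th, and F#6 (F# major sixth) has C# as its 5th.
From E# to C#: 8 semitones over a sixth = minor.

minor sixth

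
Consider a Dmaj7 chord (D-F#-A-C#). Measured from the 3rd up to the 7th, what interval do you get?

perfect fifth

3rd = F#; 7th = C#.
F# up to C# spans 5 letter names and 7 semitones — a perfect fifth.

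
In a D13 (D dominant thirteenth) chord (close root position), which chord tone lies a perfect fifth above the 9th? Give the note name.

B

Spelling the chord: D-F#-A-C-E-B.
The 9th is E. A perfect fifth above E is B.
B is the chord's 13th.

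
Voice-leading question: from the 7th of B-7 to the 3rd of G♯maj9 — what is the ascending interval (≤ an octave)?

The 7th of B-7 is A; the 3rd of G♯maj9 is B♯.
From A to B♯: 3 semitones over a second = augmented.

augmented 2nd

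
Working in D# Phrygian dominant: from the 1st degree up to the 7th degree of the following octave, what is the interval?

D# phrygian dominant: D# E F## G# A# B C#.
So we need the interval from D# up to C#.
From D# to C#: 22 semitones over a fourteenth = minor.

minor fourteenth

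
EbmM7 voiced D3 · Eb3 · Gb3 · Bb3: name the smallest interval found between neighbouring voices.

minor second

Adjacent intervals: D3→Eb3 = minor second; Eb3→Gb3 = minor third; Gb3→Bb3 = major third.
The smallest is D3 to Eb3, a minor second (1 semitone).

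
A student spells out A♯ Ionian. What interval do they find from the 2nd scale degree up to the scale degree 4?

A♯ major: A♯ B♯ C𝄪 D♯ E♯ F𝄪 G𝄪.
So we need the interval from B♯ up to D♯.
From B♯ to D♯: 3 semitones over a third = minor.

minor 3rd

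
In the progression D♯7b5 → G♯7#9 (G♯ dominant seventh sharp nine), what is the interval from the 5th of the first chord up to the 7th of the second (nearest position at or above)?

M6

The 5th of D♯7b5 is A; the 7th of G♯7#9 (G♯ dominant seventh sharp nine) is F♯.
Counting 6 letters and 9 half steps from A gives a major sixth.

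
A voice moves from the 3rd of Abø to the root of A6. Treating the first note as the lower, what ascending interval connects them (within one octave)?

The 3rd of Abø is Cb; the root of A6 is A.
6 letter names make it a sixth; at 10 semitones (a half step wider than major) the quality is augmented.

augmented sixth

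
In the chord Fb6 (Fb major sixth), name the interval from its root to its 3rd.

major third

Fb6 (Fb major sixth): Fb–Ab–Cb–Db.
Root = Fb; 3rd = Ab.
Counting 3 letters and 4 half steps from Fb gives a major third.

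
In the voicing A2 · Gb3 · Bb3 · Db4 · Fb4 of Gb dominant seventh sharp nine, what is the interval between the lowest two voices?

Those voices are A2 and Gb3.
7 letter names make it a seventh; at 9 semitones (a whole step narrower than major) the quality is diminished.

diminished seventh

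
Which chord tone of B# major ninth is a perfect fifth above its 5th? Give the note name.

C##

Spelling the chord: B#, D##, F##, A##, C##.
The 5th is F##. A perfect fifth above F## is C##.
C## is the chord's 9th.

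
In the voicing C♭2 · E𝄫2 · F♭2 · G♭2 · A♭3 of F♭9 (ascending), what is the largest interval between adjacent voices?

major 9th

Adjacent intervals: C♭2→E𝄫2 = minor third; E𝄫2→F♭2 = major second; F♭2→G♭2 = major second; G♭2→A♭3 = major ninth.
The largest is G♭2 to A♭3, a major ninth (14 semitones).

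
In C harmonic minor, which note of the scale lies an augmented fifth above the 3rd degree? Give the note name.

The scale is C D E♭ F G A♭ B.
The 3rd degree is E♭; an augmented fifth above that is B — scale degree 7.

B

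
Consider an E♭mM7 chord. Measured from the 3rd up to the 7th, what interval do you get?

A5

E♭ minor-major seventh is spelled E♭-G♭-B♭-D.
So we need the interval from G♭ up to D.
5 letter names make it a fifth; at 8 semitones (a half step wider than perfect) the quality is augmented.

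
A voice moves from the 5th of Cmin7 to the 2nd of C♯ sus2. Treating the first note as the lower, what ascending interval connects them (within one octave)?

Cmin7 has G as its 5th, and C♯ sus2 has D♯ as its 2nd.
From G to D♯: 8 semitones over a fifth = augmented.

augmented 5th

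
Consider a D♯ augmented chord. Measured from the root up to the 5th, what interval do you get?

D♯ augmented is spelled D♯–F𝄪–A𝄪.
That puts D♯ below A𝄪.
From D♯ to A𝄪: 8 semitones over a fifth = augmented.

augmented fifth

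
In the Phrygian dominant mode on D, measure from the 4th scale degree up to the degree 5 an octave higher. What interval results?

M9

D phrygian dominant: D Eb F# G A Bb C.
The 4th scale degree is G and the 5th degree (up an octave) is A.
From G to A is 14 semitones, exactly the major ninth.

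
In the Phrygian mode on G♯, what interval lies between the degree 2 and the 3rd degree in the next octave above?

Spelling the Phrygian mode on G♯: G♯ A B C♯ D♯ E F♯.
Degree 2 = A; 3rd scale degree (up an octave) = B.
Counting 9 letters and 14 half steps from A gives a major ninth.

major ninth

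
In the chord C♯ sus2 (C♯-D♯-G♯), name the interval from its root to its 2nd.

So we need the interval from C♯ up to D♯.
C♯ up to D♯ spans 2 letter names and 2 semitones — a major second.

major 2nd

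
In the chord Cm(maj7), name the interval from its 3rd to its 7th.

augmented fifth

The chord tones of CmM7 are C–E♭–G–B.
So we need the interval from E♭ up to B.
From E♭ to B: 8 semitones over a fifth = augmented.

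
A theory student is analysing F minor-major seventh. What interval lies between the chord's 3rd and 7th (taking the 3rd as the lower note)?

augmented fifth

The chord tones of FmM7 (F minor-major seventh) are F Ab C E.
So we need the interval from Ab up to E.
Ab up to E is 8 semitones, a half step wider than a perfect fifth, so the interval is augmented.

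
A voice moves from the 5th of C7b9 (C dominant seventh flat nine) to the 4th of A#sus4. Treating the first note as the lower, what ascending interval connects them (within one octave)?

The 5th of C7b9 (C dominant seventh flat nine) is G; the 4th of A#sus4 is D#.
From G to D#: 8 semitones over a fifth = augmented.

augmented fifth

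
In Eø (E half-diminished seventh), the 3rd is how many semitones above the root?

3

The chord tones of Eø7 (E half-diminished seventh) are E-G-B♭-D.
E to G is a minor third: 3 semitones.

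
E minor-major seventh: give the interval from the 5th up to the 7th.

major third

Em(maj7): E G B D#.
That puts B below D#.
From B to D# is 4 semitones, exactly the major third.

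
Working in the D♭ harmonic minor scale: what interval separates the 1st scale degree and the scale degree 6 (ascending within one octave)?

D♭ harmonic minor: D♭ E♭ F♭ G♭ A♭ B𝄫 C.
1st scale degree = D♭; 6th degree = B𝄫.
6 letter names make it a sixth; at 8 semitones (a half step narrower than major) the quality is minor.

minor 6th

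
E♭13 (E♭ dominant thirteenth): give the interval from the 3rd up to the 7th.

diminished 5th

The chord tones of E♭13 (E♭ dominant thirteenth) are E♭, G, B♭, D♭, F, C.
3rd = G; 7th = D♭.
5 letter names make it a fifth; at 6 semitones (a half step narrower than perfect) the quality is diminished.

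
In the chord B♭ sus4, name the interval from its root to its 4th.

Spelling the chord: B♭-E♭-F.
So we need the interval from B♭ up to E♭.
Counting 4 letters and 5 half steps from B♭ gives a perfect fourth.

P4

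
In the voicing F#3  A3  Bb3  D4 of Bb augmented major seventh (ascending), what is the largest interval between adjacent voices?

Adjacent intervals: F#3→A3 = minor third; A3→Bb3 = minor second; Bb3→D4 = major third.
The largest is Bb3 to D4, a major third (4 semitones).

major third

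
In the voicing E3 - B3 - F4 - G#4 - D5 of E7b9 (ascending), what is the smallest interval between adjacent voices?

Adjacent intervals: E3→B3 = perfect fifth; B3→F4 = diminished fifth; F4→G#4 = augmented second; G#4→D5 = diminished fifth.
The smallest is F4 to G#4, an augmented second (3 semitones).

augmented second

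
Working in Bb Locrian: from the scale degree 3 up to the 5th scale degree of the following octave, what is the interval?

minor tenth

Bb locrian: Bb Cb Db Eb Fb Gb Ab.
Scale degree 3 = Db; 5th scale degree (up an octave) = Fb.
Db up to Fb is 15 semitones, a half step narrower than a major tenth, so the interval is minor.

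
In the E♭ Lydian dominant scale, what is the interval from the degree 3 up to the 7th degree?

diminished fifth

E♭ lydian dominant: E♭ F G A B♭ C D♭.
So we need the interval from G up to D♭.
From G to D♭: 6 semitones over a fifth = diminished.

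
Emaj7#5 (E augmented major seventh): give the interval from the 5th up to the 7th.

The chord tones of E augmented major seventh are E-G♯-B♯-D♯.
5th = B♯; 7th = D♯.
3 letter names make it a third; at 3 semitones (a half step narrower than major) the quality is minor.

minor third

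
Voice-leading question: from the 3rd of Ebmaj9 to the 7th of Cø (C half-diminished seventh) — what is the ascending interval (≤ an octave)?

minor third

The 3rd of Ebmaj9 is G; the 7th of Cø (C half-diminished seventh) is Bb.
From G to Bb: 3 semitones over a third = minor.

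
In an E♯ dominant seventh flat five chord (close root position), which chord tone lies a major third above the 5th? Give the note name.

D#

E♯7b5: E♯, G𝄪, B, D♯.
The 5th is B. A major third above B is D♯.
D♯ is the chord's 7th.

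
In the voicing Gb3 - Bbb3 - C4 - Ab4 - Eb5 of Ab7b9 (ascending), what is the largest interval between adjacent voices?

Adjacent intervals: Gb3→Bbb3 = minor third; Bbb3→C4 = augmented second; C4→Ab4 = minor sixth; Ab4→Eb5 = perfect fifth.
The largest is C4 to Ab4, a minor sixth (8 semitones).

minor 6th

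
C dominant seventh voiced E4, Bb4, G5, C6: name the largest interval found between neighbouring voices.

major sixth

Adjacent intervals: E4→Bb4 = diminished fifth; Bb4→G5 = major sixth; G5→C6 = perfect fourth.
The largest is Bb4 to G5, a major sixth (9 semitones).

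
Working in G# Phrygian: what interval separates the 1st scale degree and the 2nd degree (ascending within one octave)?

G# phrygian: G# A B C# D# E F#.
So we need the interval from G# up to A.
G# up to A is 1 semitone, a half step narrower than a major second, so the interval is minor.

minor second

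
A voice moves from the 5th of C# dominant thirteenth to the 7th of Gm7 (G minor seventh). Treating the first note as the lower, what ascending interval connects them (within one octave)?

The 5th of C# dominant thirteenth is G#; the 7th of Gm7 (G minor seventh) is F.
G# up to F is 9 semitones, a whole step narrower than a major seventh, so the interval is diminished.

d7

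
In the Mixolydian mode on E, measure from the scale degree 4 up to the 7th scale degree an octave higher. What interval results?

perfect eleventh

Spelling the Mixolydian mode on E: E F# G# A B C# D.
The scale degree 4 is A and the 7th degree (up an octave) is D.
A up to D spans 11 letter names and 17 semitones — a perfect eleventh.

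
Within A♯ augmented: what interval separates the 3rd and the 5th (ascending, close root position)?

The chord tones of A♯+ (A♯ augmented) are A♯, C𝄪, E𝄪.
That puts C𝄪 below E𝄪.
C𝄪 up to E𝄪 spans 3 letter names and 4 semitones — a major third.

major third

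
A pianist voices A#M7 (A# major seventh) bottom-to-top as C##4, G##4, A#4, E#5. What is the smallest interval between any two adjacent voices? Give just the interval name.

Adjacent intervals: C##4→G##4 = perfect fifth; G##4→A#4 = minor second; A#4→E#5 = perfect fifth.
The smallest is G##4 to A#4, a minor second (1 semitone).

minor 2nd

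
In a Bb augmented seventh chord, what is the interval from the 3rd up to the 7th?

d5

Spelling the chord: Bb-D-F#-Ab.
3rd = D; 7th = Ab.
D up to Ab is 6 semitones, a half step narrower than a perfect fifth, so the interval is diminished.
That tritone between 3rd and 7th is what gives the dominant seventh its pull toward resolution.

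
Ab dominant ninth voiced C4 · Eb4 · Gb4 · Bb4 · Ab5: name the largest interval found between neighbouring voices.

minor 7th

Adjacent intervals: C4→Eb4 = minor third; Eb4→Gb4 = minor third; Gb4→Bb4 = major third; Bb4→Ab5 = minor seventh.
The largest is Bb4 to Ab5, a minor seventh (10 semitones).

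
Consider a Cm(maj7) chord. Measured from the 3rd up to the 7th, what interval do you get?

CmM7 is spelled C, Eb, G, B.
So we need the interval from Eb up to B.
Eb up to B is 8 semitones, a half step wider than a perfect fifth, so the interval is augmented.

augmented fifth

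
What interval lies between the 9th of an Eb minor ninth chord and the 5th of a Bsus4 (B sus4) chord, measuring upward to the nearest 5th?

augmented 1st

Eb minor ninth has F as its 9th, and Bsus4 (B sus4) has F# as its 5th.
F up to F# is 1 semitone, a half step wider than a perfect unison, so the interval is augmented.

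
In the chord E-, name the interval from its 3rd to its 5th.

major 3rd

Em: E G B.
3rd = G; 5th = B.
From G to B is 4 semitones, exactly the major third.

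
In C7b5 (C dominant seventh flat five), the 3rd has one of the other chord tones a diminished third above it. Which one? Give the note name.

C7b5: C E Gb Bb.
The 3rd is E. A diminished third above E is Gb.
Gb is the chord's 5th.

Gb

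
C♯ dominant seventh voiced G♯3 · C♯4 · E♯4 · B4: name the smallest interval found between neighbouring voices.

Adjacent intervals: G♯3→C♯4 = perfect fourth; C♯4→E♯4 = major third; E♯4→B4 = diminished fifth.
The smallest is C♯4 to E♯4, a major third (4 semitones).

major third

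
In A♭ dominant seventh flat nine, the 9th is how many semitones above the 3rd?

9

A♭7b9 is spelled A♭-C-E♭-G♭-B𝄫.
C to B𝄫 is a diminished seventh: 9 semitones.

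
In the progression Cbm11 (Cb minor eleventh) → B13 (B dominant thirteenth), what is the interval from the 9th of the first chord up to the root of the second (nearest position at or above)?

augmented 6th

Cbm11 (Cb minor eleventh) has Db as its 9th, and B13 (B dominant thirteenth) has B as its root.
From Db to B: 10 semitones over a sixth = augmented.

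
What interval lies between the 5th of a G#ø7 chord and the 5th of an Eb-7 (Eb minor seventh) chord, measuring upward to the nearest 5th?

minor sixth

G#ø7 has D as its 5th, and Eb-7 (Eb minor seventh) has Bb as its 5th.
From D to Bb: 8 semitones over a sixth = minor.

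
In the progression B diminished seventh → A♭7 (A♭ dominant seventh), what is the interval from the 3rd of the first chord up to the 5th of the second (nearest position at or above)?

minor second

B diminished seventh has D as its 3rd, and A♭7 (A♭ dominant seventh) has E♭ as its 5th.
From D to E♭: 1 semitone over a second = minor.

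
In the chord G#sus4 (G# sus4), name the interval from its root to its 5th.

G#sus4 (G# sus4) is spelled G#–C#–D#.
That puts G# below D#.
From G# to D# is 7 semitones, exactly the perfect fifth.

perfect fifth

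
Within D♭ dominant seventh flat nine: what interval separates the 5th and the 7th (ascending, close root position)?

Spelling the chord: D♭ F A♭ C♭ E𝄫.
So we need the interval from A♭ up to C♭.
From A♭ to C♭: 3 semitones over a third = minor.

minor 3rd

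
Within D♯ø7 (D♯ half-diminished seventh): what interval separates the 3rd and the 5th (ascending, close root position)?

minor 3rd

Spelling the chord: D♯–F♯–A–C♯.
That puts F♯ below A.
3 letter names make it a third; at 3 semitones (a half step narrower than major) the quality is minor.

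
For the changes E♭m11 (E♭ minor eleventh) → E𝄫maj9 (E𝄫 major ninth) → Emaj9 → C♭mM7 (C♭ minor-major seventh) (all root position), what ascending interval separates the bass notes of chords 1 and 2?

diminished octave

The roots are E♭ and E𝄫.
8 letter names make it an octave; at 11 semitones (a half step narrower than perfect) the quality is diminished.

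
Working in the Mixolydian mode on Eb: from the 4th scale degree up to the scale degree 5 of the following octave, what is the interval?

major ninth

Eb mixolydian: Eb F G Ab Bb C Db.
The 4th scale degree is Ab and the 5th scale degree (up an octave) is Bb.
Counting 9 letters and 14 half steps from Ab gives a major ninth.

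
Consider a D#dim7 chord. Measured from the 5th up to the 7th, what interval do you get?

D#dim7 (D# diminished seventh): D#-F#-A-C.
The 5th is A and the 7th is C.
A up to C is 3 semitones, a half step narrower than a major third, so the interval is minor.

minor third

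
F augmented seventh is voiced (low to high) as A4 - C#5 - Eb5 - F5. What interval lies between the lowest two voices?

major third

Those voices are A4 and C#5.
A up to C# spans 3 letter names and 4 semitones — a major third.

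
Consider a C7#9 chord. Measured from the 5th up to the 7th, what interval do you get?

m3

C dominant seventh sharp nine: C-E-G-Bb-D#.
The 5th is G and the 7th is Bb.
From G to Bb: 3 semitones over a third = minor.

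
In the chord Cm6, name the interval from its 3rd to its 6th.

The chord tones of Cmin6 are C E♭ G A.
The 3rd is E♭ and the 6th is A.
4 letter names make it a fourth; at 6 semitones (a half step wider than perfect) the quality is augmented.

augmented fourth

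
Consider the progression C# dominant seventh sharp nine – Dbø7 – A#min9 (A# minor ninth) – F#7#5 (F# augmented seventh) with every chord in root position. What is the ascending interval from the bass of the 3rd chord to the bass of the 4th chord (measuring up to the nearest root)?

minor 6th

The roots are A# and F#.
A# up to F# is 8 semitones, a half step narrower than a major sixth, so the interval is minor.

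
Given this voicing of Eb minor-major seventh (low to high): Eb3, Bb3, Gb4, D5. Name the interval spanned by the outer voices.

major fourteenth

The outer voices are Eb3 and D5.
Counting 14 letters and 23 half steps from Eb gives a major fourteenth.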